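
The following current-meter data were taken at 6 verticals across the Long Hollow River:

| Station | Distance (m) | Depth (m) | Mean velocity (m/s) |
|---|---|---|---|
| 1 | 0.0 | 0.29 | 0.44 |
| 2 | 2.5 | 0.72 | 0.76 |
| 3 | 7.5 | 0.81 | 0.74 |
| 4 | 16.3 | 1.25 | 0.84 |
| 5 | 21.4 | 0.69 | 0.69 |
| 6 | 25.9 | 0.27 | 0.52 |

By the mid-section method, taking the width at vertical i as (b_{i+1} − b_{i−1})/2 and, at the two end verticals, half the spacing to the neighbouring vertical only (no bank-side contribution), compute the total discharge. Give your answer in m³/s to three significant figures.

w_1 = (2.5 − 0.0)/2 = 1.25 m; q_1 = 0.44 × 0.29 × 1.25 = 0.1595 m³/s
w_2 = (7.5 − 0.0)/2 = 3.75 m; q_2 = 0.76 × 0.72 × 3.75 = 2.052 m³/s
w_3 = (16.3 − 2.5)/2 = 6.9 m; q_3 = 0.74 × 0.81 × 6.9 = 4.136 m³/s
w_4 = (21.4 − 7.5)/2 = 6.95 m; q_4 = 0.84 × 1.25 × 6.95 = 7.298 m³/s
w_5 = (25.9 − 16.3)/2 = 4.8 m; q_5 = 0.69 × 0.69 × 4.8 = 2.285 m³/s
w_6 = (25.9 − 21.4)/2 = 2.25 m; q_6 = 0.52 × 0.27 × 2.25 = 0.3159 m³/s
Q = Σ qᵢ = 16.25 m³/s

16.2 m³/s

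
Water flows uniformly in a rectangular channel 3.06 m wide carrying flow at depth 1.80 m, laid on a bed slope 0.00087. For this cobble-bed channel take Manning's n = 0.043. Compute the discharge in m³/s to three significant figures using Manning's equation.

A = b·y = 3.06 × 1.80 = 5.508 m²
P = b + 2y = 3.06 + 2×1.80 = 6.660 m
R = A/P = 5.508/6.660 = 0.8270 m
Q = (1/n)·A·R^(2/3)·S^(1/2) = (1/0.043) × 5.508 × 0.8270^(2/3) × 0.00087^(1/2) = 3.329 m³/s

3.33 m³/s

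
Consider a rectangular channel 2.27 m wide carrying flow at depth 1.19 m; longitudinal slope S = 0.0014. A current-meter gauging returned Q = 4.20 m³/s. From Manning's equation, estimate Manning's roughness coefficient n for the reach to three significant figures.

A = b·y = 2.27 × 1.19 = 2.701 m²
P = b + 2y = 2.27 + 2×1.19 = 4.650 m
R = A/P = 2.701/4.650 = 0.5809 m
n = (1/Q)·A·R^(2/3)·S^(1/2) = (1/4.20) × 2.701 × 0.6962 × 0.03742 = 0.01675

0.0168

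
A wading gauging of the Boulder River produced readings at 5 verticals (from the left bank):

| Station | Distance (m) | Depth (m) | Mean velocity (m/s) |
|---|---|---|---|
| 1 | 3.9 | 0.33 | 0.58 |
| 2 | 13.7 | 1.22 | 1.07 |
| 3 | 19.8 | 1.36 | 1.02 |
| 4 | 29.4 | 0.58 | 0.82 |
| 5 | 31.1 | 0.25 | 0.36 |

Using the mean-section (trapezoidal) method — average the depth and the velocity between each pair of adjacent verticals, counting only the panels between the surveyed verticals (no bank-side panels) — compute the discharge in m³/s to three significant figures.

23.5 m³/s

Panel 1-2: Δb = 9.8 m, d̄ = (0.33+1.22)/2 = 0.775, v̄ = (0.58+1.07)/2 = 0.825 → q = 9.8×0.775×0.825 = 6.266 m³/s
Panel 2-3: Δb = 6.1 m, d̄ = (1.22+1.36)/2 = 1.29, v̄ = (1.07+1.02)/2 = 1.045 → q = 6.1×1.29×1.045 = 8.223 m³/s
Panel 3-4: Δb = 9.6 m, d̄ = (1.36+0.58)/2 = 0.97, v̄ = (1.02+0.82)/2 = 0.92 → q = 9.6×0.97×0.92 = 8.567 m³/s
Panel 4-5: Δb = 1.7 m, d̄ = (0.58+0.25)/2 = 0.415, v̄ = (0.82+0.36)/2 = 0.59 → q = 1.7×0.415×0.59 = 0.4162 m³/s
Q = Σ q = 23.47 m³/s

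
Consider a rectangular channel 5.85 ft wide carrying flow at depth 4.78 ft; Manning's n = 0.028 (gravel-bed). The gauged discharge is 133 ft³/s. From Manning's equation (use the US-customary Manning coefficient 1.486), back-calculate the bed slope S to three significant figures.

A = b·y = 5.85 × 4.78 = 27.96 ft²
P = b + 2y = 5.85 + 2×4.78 = 15.41 ft
R = A/P = 27.96/15.41 = 1.815 ft
S = (Q·n / (1.486·A·R^(2/3)))² = (133×0.028 / (1.486×27.96×1.488))² = 0.003629

0.00363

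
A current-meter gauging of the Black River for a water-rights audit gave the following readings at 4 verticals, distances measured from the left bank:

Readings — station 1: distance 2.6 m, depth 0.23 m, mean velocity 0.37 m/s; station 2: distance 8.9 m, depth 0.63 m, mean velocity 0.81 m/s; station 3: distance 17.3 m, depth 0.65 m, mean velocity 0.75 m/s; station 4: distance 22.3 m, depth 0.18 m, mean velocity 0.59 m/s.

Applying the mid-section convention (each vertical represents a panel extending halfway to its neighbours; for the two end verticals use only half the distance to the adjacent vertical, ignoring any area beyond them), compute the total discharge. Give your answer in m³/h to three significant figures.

27200 m³/h

w_1 = (8.9 − 2.6)/2 = 3.15 m; q_1 = 0.37 × 0.23 × 3.15 = 0.2681 m³/s
w_2 = (17.3 − 2.6)/2 = 7.35 m; q_2 = 0.81 × 0.63 × 7.35 = 3.751 m³/s
w_3 = (22.3 − 8.9)/2 = 6.7 m; q_3 = 0.75 × 0.65 × 6.7 = 3.266 m³/s
w_4 = (22.3 − 17.3)/2 = 2.5 m; q_4 = 0.59 × 0.18 × 2.5 = 0.2655 m³/s
Q = Σ qᵢ = 7.551 m³/s
= 7.551 × 3600 = 27180 m³/h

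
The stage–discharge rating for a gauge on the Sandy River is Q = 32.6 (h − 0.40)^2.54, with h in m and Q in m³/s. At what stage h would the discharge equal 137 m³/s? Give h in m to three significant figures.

2.16 m

h − h₀ = (Q/C)^(1/b) = (137/32.6)^(1/2.54) = 1.760 m
h = 0.40 + 1.760 = 2.160 m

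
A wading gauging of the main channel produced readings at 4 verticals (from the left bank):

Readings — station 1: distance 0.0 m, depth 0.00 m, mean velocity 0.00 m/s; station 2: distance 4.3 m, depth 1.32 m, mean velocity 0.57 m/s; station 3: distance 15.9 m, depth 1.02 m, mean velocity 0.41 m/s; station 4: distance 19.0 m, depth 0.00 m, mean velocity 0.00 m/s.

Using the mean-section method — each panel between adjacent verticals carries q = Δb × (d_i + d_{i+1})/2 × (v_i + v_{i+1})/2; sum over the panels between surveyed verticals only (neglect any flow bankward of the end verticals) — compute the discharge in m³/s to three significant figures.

Panel 1-2: Δb = 4.3 m, d̄ = (0.00+1.32)/2 = 0.66, v̄ = (0.00+0.57)/2 = 0.285 → q = 4.3×0.66×0.285 = 0.8088 m³/s
Panel 2-3: Δb = 11.6 m, d̄ = (1.32+1.02)/2 = 1.17, v̄ = (0.57+0.41)/2 = 0.49 → q = 11.6×1.17×0.49 = 6.650 m³/s
Panel 3-4: Δb = 3.1 m, d̄ = (1.02+0.00)/2 = 0.51, v̄ = (0.41+0.00)/2 = 0.205 → q = 3.1×0.51×0.205 = 0.3241 m³/s
Q = Σ q = 7.783 m³/s

7.78 m³/s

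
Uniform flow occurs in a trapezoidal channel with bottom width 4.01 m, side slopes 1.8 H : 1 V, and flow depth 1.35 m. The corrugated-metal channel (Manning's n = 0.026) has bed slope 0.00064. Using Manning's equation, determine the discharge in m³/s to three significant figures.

7.94 m³/s

A = (b + z·y)·y = (4.01 + 1.8×1.35)×1.35 = 8.694 m²
P = b + 2y√(1+z²) = 4.01 + 2×1.35×√(1+1.8²) = 9.570 m
R = A/P = 8.694/9.570 = 0.9085 m
Q = (1/n)·A·R^(2/3)·S^(1/2) = (1/0.026) × 8.694 × 0.9085^(2/3) × 0.00064^(1/2) = 7.935 m³/s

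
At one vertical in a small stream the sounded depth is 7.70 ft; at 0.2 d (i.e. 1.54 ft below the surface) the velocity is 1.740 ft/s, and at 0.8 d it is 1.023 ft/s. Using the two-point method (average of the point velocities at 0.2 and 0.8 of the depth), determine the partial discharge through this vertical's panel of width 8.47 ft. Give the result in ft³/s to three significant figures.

90.1 ft³/s

v̄ = (1.740 + 1.023) / 2 = 1.382 ft/s
q = v̄ × d × w = 1.382 × 7.70 × 8.47 = 90.10 ft³/s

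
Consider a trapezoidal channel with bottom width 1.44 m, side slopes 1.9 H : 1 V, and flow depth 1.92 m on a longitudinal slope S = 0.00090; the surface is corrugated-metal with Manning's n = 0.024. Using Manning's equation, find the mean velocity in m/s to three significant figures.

A = (b + z·y)·y = (1.44 + 1.9×1.92)×1.92 = 9.769 m²
P = b + 2y√(1+z²) = 1.44 + 2×1.92×√(1+1.9²) = 9.685 m
R = A/P = 9.769/9.685 = 1.009 m
Q = (1/n)·A·R^(2/3)·S^(1/2) = (1/0.024) × 9.769 × 1.009^(2/3) × 0.00090^(1/2) = 12.28 m³/s
V = Q/A = 12.28/9.769 = 1.257 m/s

1.26 m/s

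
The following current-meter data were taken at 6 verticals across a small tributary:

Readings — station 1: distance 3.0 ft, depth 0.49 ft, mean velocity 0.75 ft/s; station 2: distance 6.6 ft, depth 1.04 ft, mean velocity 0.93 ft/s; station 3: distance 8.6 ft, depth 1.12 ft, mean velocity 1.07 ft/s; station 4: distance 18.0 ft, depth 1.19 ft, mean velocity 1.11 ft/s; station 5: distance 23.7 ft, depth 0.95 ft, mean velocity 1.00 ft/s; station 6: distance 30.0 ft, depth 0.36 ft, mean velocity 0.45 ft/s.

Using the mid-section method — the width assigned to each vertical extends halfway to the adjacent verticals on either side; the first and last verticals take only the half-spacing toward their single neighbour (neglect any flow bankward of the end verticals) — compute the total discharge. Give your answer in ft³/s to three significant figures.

w_1 = (6.6 − 3.0)/2 = 1.8 ft; q_1 = 0.75 × 0.49 × 1.8 = 0.6615 ft³/s
w_2 = (8.6 − 3.0)/2 = 2.8 ft; q_2 = 0.93 × 1.04 × 2.8 = 2.708 ft³/s
w_3 = (18.0 − 6.6)/2 = 5.7 ft; q_3 = 1.07 × 1.12 × 5.7 = 6.831 ft³/s
w_4 = (23.7 − 8.6)/2 = 7.55 ft; q_4 = 1.11 × 1.19 × 7.55 = 9.973 ft³/s
w_5 = (30.0 − 18.0)/2 = 6 ft; q_5 = 1.00 × 0.95 × 6 = 5.700 ft³/s
w_6 = (30.0 − 23.7)/2 = 3.15 ft; q_6 = 0.45 × 0.36 × 3.15 = 0.5103 ft³/s
Q = Σ qᵢ = 26.38 ft³/s

26.4 ft³/s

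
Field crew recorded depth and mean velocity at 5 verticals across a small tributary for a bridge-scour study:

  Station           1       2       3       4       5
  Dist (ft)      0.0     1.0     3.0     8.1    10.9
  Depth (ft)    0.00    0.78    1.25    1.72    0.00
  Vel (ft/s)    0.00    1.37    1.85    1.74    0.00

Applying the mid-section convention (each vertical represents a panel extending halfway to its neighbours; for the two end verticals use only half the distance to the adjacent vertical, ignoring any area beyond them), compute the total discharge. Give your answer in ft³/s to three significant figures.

21.6 ft³/s

w_2 = (3.0 − 0.0)/2 = 1.5 ft; q_2 = 1.37 × 0.78 × 1.5 = 1.603 ft³/s
w_3 = (8.1 − 1.0)/2 = 3.55 ft; q_3 = 1.85 × 1.25 × 3.55 = 8.209 ft³/s
w_4 = (10.9 − 3.0)/2 = 3.95 ft; q_4 = 1.74 × 1.72 × 3.95 = 11.82 ft³/s
Stations 1, 5 contribute zero (depth or velocity is 0).
Q = Σ qᵢ = 21.63 ft³/s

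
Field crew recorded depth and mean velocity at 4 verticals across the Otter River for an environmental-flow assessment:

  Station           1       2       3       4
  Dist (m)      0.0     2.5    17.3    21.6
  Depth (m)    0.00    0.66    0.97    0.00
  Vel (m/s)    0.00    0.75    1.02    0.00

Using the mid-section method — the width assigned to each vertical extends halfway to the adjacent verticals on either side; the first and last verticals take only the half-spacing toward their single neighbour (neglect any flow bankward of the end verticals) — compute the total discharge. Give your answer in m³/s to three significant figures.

13.7 m³/s

w_2 = (17.3 − 0.0)/2 = 8.65 m; q_2 = 0.75 × 0.66 × 8.65 = 4.282 m³/s
w_3 = (21.6 − 2.5)/2 = 9.55 m; q_3 = 1.02 × 0.97 × 9.55 = 9.449 m³/s
Stations 1, 4 contribute zero (depth or velocity is 0).
Q = Σ qᵢ = 13.73 m³/s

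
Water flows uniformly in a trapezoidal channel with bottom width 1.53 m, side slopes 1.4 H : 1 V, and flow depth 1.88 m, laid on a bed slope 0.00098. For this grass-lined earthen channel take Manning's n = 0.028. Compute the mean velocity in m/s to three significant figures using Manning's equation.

A = (b + z·y)·y = (1.53 + 1.4×1.88)×1.88 = 7.825 m²
P = b + 2y√(1+z²) = 1.53 + 2×1.88×√(1+1.4²) = 7.999 m
R = A/P = 7.825/7.999 = 0.9782 m
Q = (1/n)·A·R^(2/3)·S^(1/2) = (1/0.028) × 7.825 × 0.9782^(2/3) × 0.00098^(1/2) = 8.621 m³/s
V = Q/A = 8.621/7.825 = 1.102 m/s

1.10 m/s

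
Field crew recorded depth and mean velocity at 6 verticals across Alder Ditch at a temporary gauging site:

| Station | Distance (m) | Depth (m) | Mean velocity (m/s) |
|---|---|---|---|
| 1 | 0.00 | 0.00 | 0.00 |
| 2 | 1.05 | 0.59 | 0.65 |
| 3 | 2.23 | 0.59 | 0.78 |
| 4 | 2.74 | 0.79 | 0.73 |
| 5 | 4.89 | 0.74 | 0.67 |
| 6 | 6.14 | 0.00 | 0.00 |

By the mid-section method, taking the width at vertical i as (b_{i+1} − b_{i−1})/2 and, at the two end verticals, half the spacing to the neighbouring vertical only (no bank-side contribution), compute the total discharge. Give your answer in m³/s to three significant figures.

2.43 m³/s

w_2 = (2.23 − 0.00)/2 = 1.115 m; q_2 = 0.65 × 0.59 × 1.115 = 0.4276 m³/s
w_3 = (2.74 − 1.05)/2 = 0.845 m; q_3 = 0.78 × 0.59 × 0.845 = 0.3889 m³/s
w_4 = (4.89 − 2.23)/2 = 1.33 m; q_4 = 0.73 × 0.79 × 1.33 = 0.7670 m³/s
w_5 = (6.14 − 2.74)/2 = 1.7 m; q_5 = 0.67 × 0.74 × 1.7 = 0.8429 m³/s
Stations 1, 6 contribute zero (depth or velocity is 0).
Q = Σ qᵢ = 2.426 m³/s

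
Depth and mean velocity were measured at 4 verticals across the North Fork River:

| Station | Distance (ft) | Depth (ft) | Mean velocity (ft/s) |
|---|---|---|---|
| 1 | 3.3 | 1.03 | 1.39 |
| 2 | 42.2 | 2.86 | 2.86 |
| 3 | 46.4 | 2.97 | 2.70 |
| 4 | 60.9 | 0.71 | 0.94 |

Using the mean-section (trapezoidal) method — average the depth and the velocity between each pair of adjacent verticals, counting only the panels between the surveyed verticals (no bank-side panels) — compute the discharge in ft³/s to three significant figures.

Panel 1-2: Δb = 38.9 ft, d̄ = (1.03+2.86)/2 = 1.945, v̄ = (1.39+2.86)/2 = 2.125 → q = 38.9×1.945×2.125 = 160.8 ft³/s
Panel 2-3: Δb = 4.2 ft, d̄ = (2.86+2.97)/2 = 2.915, v̄ = (2.86+2.70)/2 = 2.78 → q = 4.2×2.915×2.78 = 34.04 ft³/s
Panel 3-4: Δb = 14.5 ft, d̄ = (2.97+0.71)/2 = 1.84, v̄ = (2.70+0.94)/2 = 1.82 → q = 14.5×1.84×1.82 = 48.56 ft³/s
Q = Σ q = 243.4 ft³/s

243 ft³/s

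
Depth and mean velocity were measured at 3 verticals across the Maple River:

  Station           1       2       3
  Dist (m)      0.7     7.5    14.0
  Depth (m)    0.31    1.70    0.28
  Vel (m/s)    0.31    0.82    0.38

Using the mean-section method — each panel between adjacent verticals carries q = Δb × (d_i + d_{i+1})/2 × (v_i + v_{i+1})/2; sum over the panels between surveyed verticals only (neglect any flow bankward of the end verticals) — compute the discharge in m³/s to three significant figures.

7.72 m³/s

Panel 1-2: Δb = 6.8 m, d̄ = (0.31+1.70)/2 = 1.005, v̄ = (0.31+0.82)/2 = 0.565 → q = 6.8×1.005×0.565 = 3.861 m³/s
Panel 2-3: Δb = 6.5 m, d̄ = (1.70+0.28)/2 = 0.99, v̄ = (0.82+0.38)/2 = 0.6 → q = 6.5×0.99×0.6 = 3.861 m³/s
Q = Σ q = 7.722 m³/s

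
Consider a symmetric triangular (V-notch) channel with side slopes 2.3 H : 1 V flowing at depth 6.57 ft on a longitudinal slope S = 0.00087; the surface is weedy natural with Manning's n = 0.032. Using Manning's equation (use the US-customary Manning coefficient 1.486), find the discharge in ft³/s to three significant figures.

A = z·y² = 2.3×6.57² = 99.28 ft²
P = 2y√(1+z²) = 2×6.57×√(1+2.3²) = 32.95 ft
R = A/P = 99.28/32.95 = 3.013 ft
Q = (1.486/n)·A·R^(2/3)·S^(1/2) = (1.486/0.032) × 99.28 × 3.013^(2/3) × 0.00087^(1/2) = 283.6 ft³/s

284 ft³/s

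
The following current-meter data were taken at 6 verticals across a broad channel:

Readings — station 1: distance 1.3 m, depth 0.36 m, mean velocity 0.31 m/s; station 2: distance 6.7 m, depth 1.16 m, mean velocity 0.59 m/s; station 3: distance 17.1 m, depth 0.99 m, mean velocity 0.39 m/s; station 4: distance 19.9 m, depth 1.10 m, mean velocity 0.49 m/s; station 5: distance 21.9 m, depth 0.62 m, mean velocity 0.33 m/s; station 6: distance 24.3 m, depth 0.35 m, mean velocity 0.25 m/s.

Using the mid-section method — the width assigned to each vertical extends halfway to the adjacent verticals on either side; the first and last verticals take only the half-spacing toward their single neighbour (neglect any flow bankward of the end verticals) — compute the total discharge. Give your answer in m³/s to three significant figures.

w_1 = (6.7 − 1.3)/2 = 2.7 m; q_1 = 0.31 × 0.36 × 2.7 = 0.3013 m³/s
w_2 = (17.1 − 1.3)/2 = 7.9 m; q_2 = 0.59 × 1.16 × 7.9 = 5.407 m³/s
w_3 = (19.9 − 6.7)/2 = 6.6 m; q_3 = 0.39 × 0.99 × 6.6 = 2.548 m³/s
w_4 = (21.9 − 17.1)/2 = 2.4 m; q_4 = 0.49 × 1.10 × 2.4 = 1.294 m³/s
w_5 = (24.3 − 19.9)/2 = 2.2 m; q_5 = 0.33 × 0.62 × 2.2 = 0.4501 m³/s
w_6 = (24.3 − 21.9)/2 = 1.2 m; q_6 = 0.25 × 0.35 × 1.2 = 0.1050 m³/s
Q = Σ qᵢ = 10.11 m³/s

10.1 m³/s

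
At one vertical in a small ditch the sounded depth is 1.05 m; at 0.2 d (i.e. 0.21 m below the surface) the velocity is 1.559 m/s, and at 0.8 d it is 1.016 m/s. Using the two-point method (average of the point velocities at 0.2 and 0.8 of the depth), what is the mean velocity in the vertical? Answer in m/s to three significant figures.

1.29 m/s

v̄ = (1.559 + 1.016) / 2 = 1.288 m/s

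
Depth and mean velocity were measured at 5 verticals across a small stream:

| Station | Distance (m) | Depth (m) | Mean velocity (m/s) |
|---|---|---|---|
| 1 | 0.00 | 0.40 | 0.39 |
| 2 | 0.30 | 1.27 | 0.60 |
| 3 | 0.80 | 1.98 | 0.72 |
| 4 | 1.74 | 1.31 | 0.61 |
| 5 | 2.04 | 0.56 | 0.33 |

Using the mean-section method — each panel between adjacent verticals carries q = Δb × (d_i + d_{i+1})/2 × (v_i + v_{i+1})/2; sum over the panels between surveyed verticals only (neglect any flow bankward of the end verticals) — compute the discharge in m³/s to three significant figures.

1.82 m³/s

Panel 1-2: Δb = 0.3 m, d̄ = (0.40+1.27)/2 = 0.835, v̄ = (0.39+0.60)/2 = 0.495 → q = 0.3×0.835×0.495 = 0.1240 m³/s
Panel 2-3: Δb = 0.5 m, d̄ = (1.27+1.98)/2 = 1.625, v̄ = (0.60+0.72)/2 = 0.66 → q = 0.5×1.625×0.66 = 0.5363 m³/s
Panel 3-4: Δb = 0.94 m, d̄ = (1.98+1.31)/2 = 1.645, v̄ = (0.72+0.61)/2 = 0.665 → q = 0.94×1.645×0.665 = 1.028 m³/s
Panel 4-5: Δb = 0.3 m, d̄ = (1.31+0.56)/2 = 0.935, v̄ = (0.61+0.33)/2 = 0.47 → q = 0.3×0.935×0.47 = 0.1318 m³/s
Q = Σ q = 1.820 m³/s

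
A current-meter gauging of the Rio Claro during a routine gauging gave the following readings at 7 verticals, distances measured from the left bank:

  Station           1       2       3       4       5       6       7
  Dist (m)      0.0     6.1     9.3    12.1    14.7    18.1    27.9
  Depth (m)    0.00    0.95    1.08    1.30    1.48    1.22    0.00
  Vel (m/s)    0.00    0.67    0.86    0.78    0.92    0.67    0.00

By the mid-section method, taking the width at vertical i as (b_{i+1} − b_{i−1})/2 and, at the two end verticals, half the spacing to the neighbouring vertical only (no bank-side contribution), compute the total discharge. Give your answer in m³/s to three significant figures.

w_2 = (9.3 − 0.0)/2 = 4.65 m; q_2 = 0.67 × 0.95 × 4.65 = 2.960 m³/s
w_3 = (12.1 − 6.1)/2 = 3 m; q_3 = 0.86 × 1.08 × 3 = 2.786 m³/s
w_4 = (14.7 − 9.3)/2 = 2.7 m; q_4 = 0.78 × 1.30 × 2.7 = 2.738 m³/s
w_5 = (18.1 − 12.1)/2 = 3 m; q_5 = 0.92 × 1.48 × 3 = 4.085 m³/s
w_6 = (27.9 − 14.7)/2 = 6.6 m; q_6 = 0.67 × 1.22 × 6.6 = 5.395 m³/s
Stations 1, 7 contribute zero (depth or velocity is 0).
Q = Σ qᵢ = 17.96 m³/s

18.0 m³/s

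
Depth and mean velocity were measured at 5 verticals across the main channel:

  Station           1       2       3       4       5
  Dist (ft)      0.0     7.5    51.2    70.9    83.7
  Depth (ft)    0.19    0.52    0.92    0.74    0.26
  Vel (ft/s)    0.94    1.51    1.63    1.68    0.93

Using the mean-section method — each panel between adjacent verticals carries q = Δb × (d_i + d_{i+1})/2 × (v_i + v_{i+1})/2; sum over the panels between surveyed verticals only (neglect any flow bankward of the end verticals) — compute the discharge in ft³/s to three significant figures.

Panel 1-2: Δb = 7.5 ft, d̄ = (0.19+0.52)/2 = 0.355, v̄ = (0.94+1.51)/2 = 1.225 → q = 7.5×0.355×1.225 = 3.262 ft³/s
Panel 2-3: Δb = 43.7 ft, d̄ = (0.52+0.92)/2 = 0.72, v̄ = (1.51+1.63)/2 = 1.57 → q = 43.7×0.72×1.57 = 49.40 ft³/s
Panel 3-4: Δb = 19.7 ft, d̄ = (0.92+0.74)/2 = 0.83, v̄ = (1.63+1.68)/2 = 1.655 → q = 19.7×0.83×1.655 = 27.06 ft³/s
Panel 4-5: Δb = 12.8 ft, d̄ = (0.74+0.26)/2 = 0.5, v̄ = (1.68+0.93)/2 = 1.305 → q = 12.8×0.5×1.305 = 8.352 ft³/s
Q = Σ q = 88.07 ft³/s

88.1 ft³/s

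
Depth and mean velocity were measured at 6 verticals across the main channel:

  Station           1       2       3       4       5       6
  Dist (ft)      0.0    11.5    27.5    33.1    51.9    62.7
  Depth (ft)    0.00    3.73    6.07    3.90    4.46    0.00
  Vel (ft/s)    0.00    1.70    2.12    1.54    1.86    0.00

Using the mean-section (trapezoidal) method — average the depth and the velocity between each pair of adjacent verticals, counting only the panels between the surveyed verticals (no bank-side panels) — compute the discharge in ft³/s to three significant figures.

375 ft³/s

Panel 1-2: Δb = 11.5 ft, d̄ = (0.00+3.73)/2 = 1.865, v̄ = (0.00+1.70)/2 = 0.85 → q = 11.5×1.865×0.85 = 18.23 ft³/s
Panel 2-3: Δb = 16 ft, d̄ = (3.73+6.07)/2 = 4.9, v̄ = (1.70+2.12)/2 = 1.91 → q = 16×4.9×1.91 = 149.7 ft³/s
Panel 3-4: Δb = 5.6 ft, d̄ = (6.07+3.90)/2 = 4.985, v̄ = (2.12+1.54)/2 = 1.83 → q = 5.6×4.985×1.83 = 51.09 ft³/s
Panel 4-5: Δb = 18.8 ft, d̄ = (3.90+4.46)/2 = 4.18, v̄ = (1.54+1.86)/2 = 1.7 → q = 18.8×4.18×1.7 = 133.6 ft³/s
Panel 5-6: Δb = 10.8 ft, d̄ = (4.46+0.00)/2 = 2.23, v̄ = (1.86+0.00)/2 = 0.93 → q = 10.8×2.23×0.93 = 22.40 ft³/s
Q = Σ q = 375.1 ft³/s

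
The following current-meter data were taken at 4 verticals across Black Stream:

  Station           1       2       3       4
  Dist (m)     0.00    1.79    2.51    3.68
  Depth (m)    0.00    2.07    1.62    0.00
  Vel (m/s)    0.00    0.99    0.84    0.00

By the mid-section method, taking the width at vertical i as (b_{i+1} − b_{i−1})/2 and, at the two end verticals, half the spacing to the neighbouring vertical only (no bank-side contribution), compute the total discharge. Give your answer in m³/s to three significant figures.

3.86 m³/s

w_2 = (2.51 − 0.00)/2 = 1.255 m; q_2 = 0.99 × 2.07 × 1.255 = 2.572 m³/s
w_3 = (3.68 − 1.79)/2 = 0.945 m; q_3 = 0.84 × 1.62 × 0.945 = 1.286 m³/s
Stations 1, 4 contribute zero (depth or velocity is 0).
Q = Σ qᵢ = 3.858 m³/s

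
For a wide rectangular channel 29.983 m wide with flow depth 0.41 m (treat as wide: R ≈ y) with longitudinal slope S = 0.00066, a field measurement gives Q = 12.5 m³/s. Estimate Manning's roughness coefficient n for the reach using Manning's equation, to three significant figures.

A = b·y = 29.983 × 0.41 = 12.29 m²
Wide channel: R ≈ y = 0.41 m
n = (1/Q)·A·R^(2/3)·S^(1/2) = (1/12.5) × 12.29 × 0.5519 × 0.02569 = 0.01394

0.0139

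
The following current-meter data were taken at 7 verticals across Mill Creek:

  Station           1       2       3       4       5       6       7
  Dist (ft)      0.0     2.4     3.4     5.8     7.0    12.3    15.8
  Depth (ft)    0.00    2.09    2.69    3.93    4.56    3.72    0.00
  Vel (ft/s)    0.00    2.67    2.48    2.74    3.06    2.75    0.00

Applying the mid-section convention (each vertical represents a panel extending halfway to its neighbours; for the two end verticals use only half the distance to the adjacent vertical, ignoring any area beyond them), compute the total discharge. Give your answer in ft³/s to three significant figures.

w_2 = (3.4 − 0.0)/2 = 1.7 ft; q_2 = 2.67 × 2.09 × 1.7 = 9.487 ft³/s
w_3 = (5.8 − 2.4)/2 = 1.7 ft; q_3 = 2.48 × 2.69 × 1.7 = 11.34 ft³/s
w_4 = (7.0 − 3.4)/2 = 1.8 ft; q_4 = 2.74 × 3.93 × 1.8 = 19.38 ft³/s
w_5 = (12.3 − 5.8)/2 = 3.25 ft; q_5 = 3.06 × 4.56 × 3.25 = 45.35 ft³/s
w_6 = (15.8 − 7.0)/2 = 4.4 ft; q_6 = 2.75 × 3.72 × 4.4 = 45.01 ft³/s
Stations 1, 7 contribute zero (depth or velocity is 0).
Q = Σ qᵢ = 130.6 ft³/s

131 ft³/s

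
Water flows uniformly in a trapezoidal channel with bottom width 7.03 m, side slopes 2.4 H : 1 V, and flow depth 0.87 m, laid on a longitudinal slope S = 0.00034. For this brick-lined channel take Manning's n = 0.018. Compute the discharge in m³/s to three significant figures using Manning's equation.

A = (b + z·y)·y = (7.03 + 2.4×0.87)×0.87 = 7.933 m²
P = b + 2y√(1+z²) = 7.03 + 2×0.87×√(1+2.4²) = 11.55 m
R = A/P = 7.933/11.55 = 0.6866 m
Q = (1/n)·A·R^(2/3)·S^(1/2) = (1/0.018) × 7.933 × 0.6866^(2/3) × 0.00034^(1/2) = 6.324 m³/s

6.32 m³/s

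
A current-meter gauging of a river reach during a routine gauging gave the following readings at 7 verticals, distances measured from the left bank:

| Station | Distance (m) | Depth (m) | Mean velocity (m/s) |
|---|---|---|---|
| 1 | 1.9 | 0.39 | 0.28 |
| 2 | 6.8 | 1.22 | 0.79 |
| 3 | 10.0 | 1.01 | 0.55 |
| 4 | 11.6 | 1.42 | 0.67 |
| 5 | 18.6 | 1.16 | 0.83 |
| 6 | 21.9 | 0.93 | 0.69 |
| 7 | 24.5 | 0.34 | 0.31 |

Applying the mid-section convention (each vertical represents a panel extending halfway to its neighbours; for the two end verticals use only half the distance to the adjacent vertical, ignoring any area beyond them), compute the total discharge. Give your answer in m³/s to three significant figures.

w_1 = (6.8 − 1.9)/2 = 2.45 m; q_1 = 0.28 × 0.39 × 2.45 = 0.2675 m³/s
w_2 = (10.0 − 1.9)/2 = 4.05 m; q_2 = 0.79 × 1.22 × 4.05 = 3.903 m³/s
w_3 = (11.6 − 6.8)/2 = 2.4 m; q_3 = 0.55 × 1.01 × 2.4 = 1.333 m³/s
w_4 = (18.6 − 10.0)/2 = 4.3 m; q_4 = 0.67 × 1.42 × 4.3 = 4.091 m³/s
w_5 = (21.9 − 11.6)/2 = 5.15 m; q_5 = 0.83 × 1.16 × 5.15 = 4.958 m³/s
w_6 = (24.5 − 18.6)/2 = 2.95 m; q_6 = 0.69 × 0.93 × 2.95 = 1.893 m³/s
w_7 = (24.5 − 21.9)/2 = 1.3 m; q_7 = 0.31 × 0.34 × 1.3 = 0.1370 m³/s
Q = Σ qᵢ = 16.58 m³/s

16.6 m³/s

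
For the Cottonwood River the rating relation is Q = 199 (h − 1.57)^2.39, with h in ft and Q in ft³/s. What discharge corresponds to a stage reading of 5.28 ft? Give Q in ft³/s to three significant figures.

4570 ft³/s

Q = 199 × (5.28 − 1.57)^2.39 = 199 × 3.71^2.39 = 4567 ft³/s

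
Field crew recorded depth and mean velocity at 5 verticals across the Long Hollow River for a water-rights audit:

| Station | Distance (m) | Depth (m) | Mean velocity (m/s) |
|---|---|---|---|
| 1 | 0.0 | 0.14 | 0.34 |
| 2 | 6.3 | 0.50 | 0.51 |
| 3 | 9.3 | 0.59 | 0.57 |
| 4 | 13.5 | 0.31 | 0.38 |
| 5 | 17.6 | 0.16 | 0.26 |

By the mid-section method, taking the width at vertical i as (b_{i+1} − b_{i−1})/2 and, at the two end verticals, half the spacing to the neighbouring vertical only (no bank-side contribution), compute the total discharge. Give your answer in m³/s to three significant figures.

3.12 m³/s

w_1 = (6.3 − 0.0)/2 = 3.15 m; q_1 = 0.34 × 0.14 × 3.15 = 0.1499 m³/s
w_2 = (9.3 − 0.0)/2 = 4.65 m; q_2 = 0.51 × 0.50 × 4.65 = 1.186 m³/s
w_3 = (13.5 − 6.3)/2 = 3.6 m; q_3 = 0.57 × 0.59 × 3.6 = 1.211 m³/s
w_4 = (17.6 − 9.3)/2 = 4.15 m; q_4 = 0.38 × 0.31 × 4.15 = 0.4889 m³/s
w_5 = (17.6 − 13.5)/2 = 2.05 m; q_5 = 0.26 × 0.16 × 2.05 = 0.08528 m³/s
Q = Σ qᵢ = 3.121 m³/s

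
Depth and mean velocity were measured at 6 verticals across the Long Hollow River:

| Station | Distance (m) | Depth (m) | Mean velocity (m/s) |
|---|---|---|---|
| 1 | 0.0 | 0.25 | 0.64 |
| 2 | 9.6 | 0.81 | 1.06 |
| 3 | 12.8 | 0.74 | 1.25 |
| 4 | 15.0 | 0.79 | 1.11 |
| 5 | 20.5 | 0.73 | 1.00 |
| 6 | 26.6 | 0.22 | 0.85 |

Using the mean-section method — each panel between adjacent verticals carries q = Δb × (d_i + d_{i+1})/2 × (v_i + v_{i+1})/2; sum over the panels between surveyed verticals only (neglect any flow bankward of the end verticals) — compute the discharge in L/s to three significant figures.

16300 L/s

Panel 1-2: Δb = 9.6 m, d̄ = (0.25+0.81)/2 = 0.53, v̄ = (0.64+1.06)/2 = 0.85 → q = 9.6×0.53×0.85 = 4.325 m³/s
Panel 2-3: Δb = 3.2 m, d̄ = (0.81+0.74)/2 = 0.775, v̄ = (1.06+1.25)/2 = 1.155 → q = 3.2×0.775×1.155 = 2.864 m³/s
Panel 3-4: Δb = 2.2 m, d̄ = (0.74+0.79)/2 = 0.765, v̄ = (1.25+1.11)/2 = 1.18 → q = 2.2×0.765×1.18 = 1.986 m³/s
Panel 4-5: Δb = 5.5 m, d̄ = (0.79+0.73)/2 = 0.76, v̄ = (1.11+1.00)/2 = 1.055 → q = 5.5×0.76×1.055 = 4.410 m³/s
Panel 5-6: Δb = 6.1 m, d̄ = (0.73+0.22)/2 = 0.475, v̄ = (1.00+0.85)/2 = 0.925 → q = 6.1×0.475×0.925 = 2.680 m³/s
Q = Σ q = 16.27 m³/s
= 16.27 × 1000 = 16270 L/s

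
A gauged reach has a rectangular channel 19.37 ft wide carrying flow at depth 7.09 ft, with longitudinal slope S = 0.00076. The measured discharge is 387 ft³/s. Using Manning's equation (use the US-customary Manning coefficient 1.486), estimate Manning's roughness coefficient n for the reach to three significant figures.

A = b·y = 19.37 × 7.09 = 137.3 ft²
P = b + 2y = 19.37 + 2×7.09 = 33.55 ft
R = A/P = 137.3/33.55 = 4.093 ft
n = (1.486/Q)·A·R^(2/3)·S^(1/2) = (1.486/387) × 137.3 × 2.559 × 0.02757 = 0.03720

0.0372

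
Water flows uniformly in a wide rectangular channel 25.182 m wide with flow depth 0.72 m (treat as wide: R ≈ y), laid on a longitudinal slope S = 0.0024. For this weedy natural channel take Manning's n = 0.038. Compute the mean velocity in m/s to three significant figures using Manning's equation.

1.04 m/s

A = b·y = 25.182 × 0.72 = 18.13 m²
Wide channel: R ≈ y = 0.72 m
Q = (1/n)·A·R^(2/3)·S^(1/2) = (1/0.038) × 18.13 × 0.7200^(2/3) × 0.0024^(1/2) = 18.78 m³/s
V = Q/A = 18.78/18.13 = 1.036 m/s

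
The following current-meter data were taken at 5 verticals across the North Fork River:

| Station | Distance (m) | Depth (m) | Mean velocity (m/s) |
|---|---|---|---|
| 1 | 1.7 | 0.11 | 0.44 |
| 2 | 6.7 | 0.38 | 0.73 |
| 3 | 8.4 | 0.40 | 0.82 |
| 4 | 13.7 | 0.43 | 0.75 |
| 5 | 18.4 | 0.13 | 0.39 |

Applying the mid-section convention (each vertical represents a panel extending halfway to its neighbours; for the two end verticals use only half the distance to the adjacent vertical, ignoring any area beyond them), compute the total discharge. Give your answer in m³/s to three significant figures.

3.93 m³/s

w_1 = (6.7 − 1.7)/2 = 2.5 m; q_1 = 0.44 × 0.11 × 2.5 = 0.1210 m³/s
w_2 = (8.4 − 1.7)/2 = 3.35 m; q_2 = 0.73 × 0.38 × 3.35 = 0.9293 m³/s
w_3 = (13.7 − 6.7)/2 = 3.5 m; q_3 = 0.82 × 0.40 × 3.5 = 1.148 m³/s
w_4 = (18.4 − 8.4)/2 = 5 m; q_4 = 0.75 × 0.43 × 5 = 1.613 m³/s
w_5 = (18.4 − 13.7)/2 = 2.35 m; q_5 = 0.39 × 0.13 × 2.35 = 0.1191 m³/s
Q = Σ qᵢ = 3.930 m³/s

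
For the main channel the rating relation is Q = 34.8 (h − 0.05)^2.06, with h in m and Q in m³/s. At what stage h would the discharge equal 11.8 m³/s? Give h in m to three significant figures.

0.642 m

h − h₀ = (Q/C)^(1/b) = (11.8/34.8)^(1/2.06) = 0.5916 m
h = 0.05 + 0.5916 = 0.6416 m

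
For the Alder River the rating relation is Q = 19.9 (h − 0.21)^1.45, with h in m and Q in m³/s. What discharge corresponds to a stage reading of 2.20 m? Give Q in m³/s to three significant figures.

54.0 m³/s

Q = 19.9 × (2.20 − 0.21)^1.45 = 19.9 × 1.99^1.45 = 53.97 m³/s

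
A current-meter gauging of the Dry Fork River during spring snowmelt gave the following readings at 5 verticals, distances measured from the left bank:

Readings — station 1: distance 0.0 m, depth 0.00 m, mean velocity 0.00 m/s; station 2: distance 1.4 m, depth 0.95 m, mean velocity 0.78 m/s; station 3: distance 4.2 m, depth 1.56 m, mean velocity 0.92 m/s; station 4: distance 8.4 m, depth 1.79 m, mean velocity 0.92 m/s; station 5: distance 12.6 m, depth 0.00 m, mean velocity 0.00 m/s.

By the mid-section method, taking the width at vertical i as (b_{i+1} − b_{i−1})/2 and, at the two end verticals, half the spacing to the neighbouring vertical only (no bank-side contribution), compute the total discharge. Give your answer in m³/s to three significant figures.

w_2 = (4.2 − 0.0)/2 = 2.1 m; q_2 = 0.78 × 0.95 × 2.1 = 1.556 m³/s
w_3 = (8.4 − 1.4)/2 = 3.5 m; q_3 = 0.92 × 1.56 × 3.5 = 5.023 m³/s
w_4 = (12.6 − 4.2)/2 = 4.2 m; q_4 = 0.92 × 1.79 × 4.2 = 6.917 m³/s
Stations 1, 5 contribute zero (depth or velocity is 0).
Q = Σ qᵢ = 13.50 m³/s

13.5 m³/s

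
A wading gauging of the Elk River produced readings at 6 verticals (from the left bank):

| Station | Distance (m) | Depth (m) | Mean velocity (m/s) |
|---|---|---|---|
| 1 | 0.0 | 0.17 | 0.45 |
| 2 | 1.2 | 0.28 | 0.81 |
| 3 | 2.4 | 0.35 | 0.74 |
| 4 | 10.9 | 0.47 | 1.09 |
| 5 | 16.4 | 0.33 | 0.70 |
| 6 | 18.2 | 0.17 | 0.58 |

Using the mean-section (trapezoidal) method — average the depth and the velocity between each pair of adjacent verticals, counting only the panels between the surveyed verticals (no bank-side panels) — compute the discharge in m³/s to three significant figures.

Panel 1-2: Δb = 1.2 m, d̄ = (0.17+0.28)/2 = 0.225, v̄ = (0.45+0.81)/2 = 0.63 → q = 1.2×0.225×0.63 = 0.1701 m³/s
Panel 2-3: Δb = 1.2 m, d̄ = (0.28+0.35)/2 = 0.315, v̄ = (0.81+0.74)/2 = 0.775 → q = 1.2×0.315×0.775 = 0.2930 m³/s
Panel 3-4: Δb = 8.5 m, d̄ = (0.35+0.47)/2 = 0.41, v̄ = (0.74+1.09)/2 = 0.915 → q = 8.5×0.41×0.915 = 3.189 m³/s
Panel 4-5: Δb = 5.5 m, d̄ = (0.47+0.33)/2 = 0.4, v̄ = (1.09+0.70)/2 = 0.895 → q = 5.5×0.4×0.895 = 1.969 m³/s
Panel 5-6: Δb = 1.8 m, d̄ = (0.33+0.17)/2 = 0.25, v̄ = (0.70+0.58)/2 = 0.64 → q = 1.8×0.25×0.64 = 0.2880 m³/s
Q = Σ q = 5.909 m³/s

5.91 m³/s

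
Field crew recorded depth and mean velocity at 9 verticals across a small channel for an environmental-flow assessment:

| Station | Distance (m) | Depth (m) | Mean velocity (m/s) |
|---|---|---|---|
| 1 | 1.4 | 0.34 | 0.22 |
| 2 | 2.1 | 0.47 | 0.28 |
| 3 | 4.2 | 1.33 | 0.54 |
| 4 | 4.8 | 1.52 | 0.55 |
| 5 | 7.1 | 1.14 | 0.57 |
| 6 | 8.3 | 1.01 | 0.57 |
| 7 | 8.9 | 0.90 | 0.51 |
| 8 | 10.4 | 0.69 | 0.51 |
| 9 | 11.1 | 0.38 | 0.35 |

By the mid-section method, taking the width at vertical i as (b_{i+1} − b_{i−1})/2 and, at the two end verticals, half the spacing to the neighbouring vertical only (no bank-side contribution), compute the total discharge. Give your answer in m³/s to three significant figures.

4.96 m³/s

w_1 = (2.1 − 1.4)/2 = 0.35 m; q_1 = 0.22 × 0.34 × 0.35 = 0.02618 m³/s
w_2 = (4.2 − 1.4)/2 = 1.4 m; q_2 = 0.28 × 0.47 × 1.4 = 0.1842 m³/s
w_3 = (4.8 − 2.1)/2 = 1.35 m; q_3 = 0.54 × 1.33 × 1.35 = 0.9696 m³/s
w_4 = (7.1 − 4.2)/2 = 1.45 m; q_4 = 0.55 × 1.52 × 1.45 = 1.212 m³/s
w_5 = (8.3 − 4.8)/2 = 1.75 m; q_5 = 0.57 × 1.14 × 1.75 = 1.137 m³/s
w_6 = (8.9 − 7.1)/2 = 0.9 m; q_6 = 0.57 × 1.01 × 0.9 = 0.5181 m³/s
w_7 = (10.4 − 8.3)/2 = 1.05 m; q_7 = 0.51 × 0.90 × 1.05 = 0.4820 m³/s
w_8 = (11.1 − 8.9)/2 = 1.1 m; q_8 = 0.51 × 0.69 × 1.1 = 0.3871 m³/s
w_9 = (11.1 − 10.4)/2 = 0.35 m; q_9 = 0.35 × 0.38 × 0.35 = 0.04655 m³/s
Q = Σ qᵢ = 4.963 m³/s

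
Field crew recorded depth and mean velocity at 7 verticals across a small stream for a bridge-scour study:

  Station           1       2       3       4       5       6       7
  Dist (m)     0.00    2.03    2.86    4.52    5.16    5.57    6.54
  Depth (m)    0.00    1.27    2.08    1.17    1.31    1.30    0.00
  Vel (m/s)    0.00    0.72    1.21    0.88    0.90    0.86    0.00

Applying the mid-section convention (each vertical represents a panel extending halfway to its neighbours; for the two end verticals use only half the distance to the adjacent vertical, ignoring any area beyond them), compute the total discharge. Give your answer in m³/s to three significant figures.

w_2 = (2.86 − 0.00)/2 = 1.43 m; q_2 = 0.72 × 1.27 × 1.43 = 1.308 m³/s
w_3 = (4.52 − 2.03)/2 = 1.245 m; q_3 = 1.21 × 2.08 × 1.245 = 3.133 m³/s
w_4 = (5.16 − 2.86)/2 = 1.15 m; q_4 = 0.88 × 1.17 × 1.15 = 1.184 m³/s
w_5 = (5.57 − 4.52)/2 = 0.525 m; q_5 = 0.90 × 1.31 × 0.525 = 0.6190 m³/s
w_6 = (6.54 − 5.16)/2 = 0.69 m; q_6 = 0.86 × 1.30 × 0.69 = 0.7714 m³/s
Stations 1, 7 contribute zero (depth or velocity is 0).
Q = Σ qᵢ = 7.015 m³/s

7.02 m³/s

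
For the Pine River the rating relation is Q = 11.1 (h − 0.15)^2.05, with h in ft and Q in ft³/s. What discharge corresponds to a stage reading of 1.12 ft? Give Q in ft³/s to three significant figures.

Q = 11.1 × (1.12 − 0.15)^2.05 = 11.1 × 0.97^2.05 = 10.43 ft³/s

10.4 ft³/s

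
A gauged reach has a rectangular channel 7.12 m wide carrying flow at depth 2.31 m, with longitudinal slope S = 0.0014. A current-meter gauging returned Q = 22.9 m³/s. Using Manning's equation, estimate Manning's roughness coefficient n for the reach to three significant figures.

A = b·y = 7.12 × 2.31 = 16.45 m²
P = b + 2y = 7.12 + 2×2.31 = 11.74 m
R = A/P = 16.45/11.74 = 1.401 m
n = (1/Q)·A·R^(2/3)·S^(1/2) = (1/22.9) × 16.45 × 1.252 × 0.03742 = 0.03365

0.0336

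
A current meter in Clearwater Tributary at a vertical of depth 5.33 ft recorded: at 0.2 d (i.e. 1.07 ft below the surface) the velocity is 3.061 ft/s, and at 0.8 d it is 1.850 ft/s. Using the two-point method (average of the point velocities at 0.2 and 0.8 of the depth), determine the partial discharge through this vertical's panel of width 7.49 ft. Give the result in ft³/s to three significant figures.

98.0 ft³/s

v̄ = (3.061 + 1.850) / 2 = 2.456 ft/s
q = v̄ × d × w = 2.456 × 5.33 × 7.49 = 98.03 ft³/s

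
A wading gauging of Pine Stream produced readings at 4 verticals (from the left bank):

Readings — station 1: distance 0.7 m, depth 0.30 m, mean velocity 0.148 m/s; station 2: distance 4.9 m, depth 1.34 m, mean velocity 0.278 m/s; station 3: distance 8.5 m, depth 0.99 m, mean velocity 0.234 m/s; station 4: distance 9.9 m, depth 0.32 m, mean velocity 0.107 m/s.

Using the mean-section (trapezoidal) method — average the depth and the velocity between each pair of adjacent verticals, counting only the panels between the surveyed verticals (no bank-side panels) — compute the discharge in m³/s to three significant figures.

1.96 m³/s

Panel 1-2: Δb = 4.2 m, d̄ = (0.30+1.34)/2 = 0.82, v̄ = (0.148+0.278)/2 = 0.213 → q = 4.2×0.82×0.213 = 0.7336 m³/s
Panel 2-3: Δb = 3.6 m, d̄ = (1.34+0.99)/2 = 1.165, v̄ = (0.278+0.234)/2 = 0.256 → q = 3.6×1.165×0.256 = 1.074 m³/s
Panel 3-4: Δb = 1.4 m, d̄ = (0.99+0.32)/2 = 0.655, v̄ = (0.234+0.107)/2 = 0.1705 → q = 1.4×0.655×0.1705 = 0.1563 m³/s
Q = Σ q = 1.964 m³/s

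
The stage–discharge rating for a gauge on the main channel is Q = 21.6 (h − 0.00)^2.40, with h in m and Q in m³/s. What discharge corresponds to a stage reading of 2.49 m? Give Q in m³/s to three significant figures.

Q = 21.6 × (2.49 − 0.00)^2.40 = 21.6 × 2.49^2.40 = 192.9 m³/s

193 m³/s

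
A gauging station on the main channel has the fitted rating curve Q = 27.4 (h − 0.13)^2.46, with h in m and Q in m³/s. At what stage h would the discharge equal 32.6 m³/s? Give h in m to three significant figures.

1.20 m

h − h₀ = (Q/C)^(1/b) = (32.6/27.4)^(1/2.46) = 1.073 m
h = 0.13 + 1.073 = 1.203 m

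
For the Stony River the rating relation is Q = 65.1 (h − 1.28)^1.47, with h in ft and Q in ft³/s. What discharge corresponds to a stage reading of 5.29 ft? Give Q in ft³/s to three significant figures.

Q = 65.1 × (5.29 − 1.28)^1.47 = 65.1 × 4.01^1.47 = 501.4 ft³/s

501 ft³/s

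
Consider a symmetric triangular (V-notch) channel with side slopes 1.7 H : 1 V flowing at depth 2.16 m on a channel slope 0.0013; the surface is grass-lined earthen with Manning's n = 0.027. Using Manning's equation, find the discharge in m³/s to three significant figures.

10.1 m³/s

A = z·y² = 1.7×2.16² = 7.932 m²
P = 2y√(1+z²) = 2×2.16×√(1+1.7²) = 8.520 m
R = A/P = 7.932/8.520 = 0.9309 m
Q = (1/n)·A·R^(2/3)·S^(1/2) = (1/0.027) × 7.932 × 0.9309^(2/3) × 0.0013^(1/2) = 10.10 m³/s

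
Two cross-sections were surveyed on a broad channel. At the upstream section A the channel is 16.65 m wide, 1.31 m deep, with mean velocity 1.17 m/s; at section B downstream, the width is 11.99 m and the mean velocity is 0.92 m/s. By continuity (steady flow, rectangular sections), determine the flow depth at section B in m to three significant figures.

Q = A₁V₁ = (16.65×1.31) × 1.17 = 25.52 m³/s
d₂ = Q/(b₂ V₂) = 25.52/(11.99×0.92) = 2.313 m

2.31 m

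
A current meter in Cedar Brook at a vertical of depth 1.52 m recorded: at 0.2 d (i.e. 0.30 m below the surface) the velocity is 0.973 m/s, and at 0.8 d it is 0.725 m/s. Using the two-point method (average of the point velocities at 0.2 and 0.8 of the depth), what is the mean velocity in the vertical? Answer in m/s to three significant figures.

0.849 m/s

v̄ = (0.973 + 0.725) / 2 = 0.8490 m/s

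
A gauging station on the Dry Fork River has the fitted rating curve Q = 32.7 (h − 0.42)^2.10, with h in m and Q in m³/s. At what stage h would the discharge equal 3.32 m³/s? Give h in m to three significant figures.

h − h₀ = (Q/C)^(1/b) = (3.32/32.7)^(1/2.10) = 0.3365 m
h = 0.42 + 0.3365 = 0.7565 m

0.756 m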